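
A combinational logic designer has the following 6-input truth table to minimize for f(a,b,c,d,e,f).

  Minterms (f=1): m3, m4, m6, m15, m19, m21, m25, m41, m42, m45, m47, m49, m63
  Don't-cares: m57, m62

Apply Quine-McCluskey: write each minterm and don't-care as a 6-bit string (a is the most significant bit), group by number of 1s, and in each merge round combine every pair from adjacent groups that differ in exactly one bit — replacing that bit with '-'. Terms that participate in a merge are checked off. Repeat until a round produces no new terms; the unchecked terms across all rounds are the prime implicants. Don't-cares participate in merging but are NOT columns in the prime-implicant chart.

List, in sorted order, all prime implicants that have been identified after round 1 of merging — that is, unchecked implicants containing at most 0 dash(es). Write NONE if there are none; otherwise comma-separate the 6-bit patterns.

[col 0] 000011*, 000100*, 000110*, 001111*, 010011*, 010101, 011001*, 101001*, 101010, 101101*, 101111*, 110001*, 111001*, 111110*, 111111*
[col 1] -01111, -11001, 0-0011, 0001-0, 1-1001, 1-1111, 101-01, 1011-1, 11-001, 11111-
Prime implicants: -01111, -11001, 0-0011, 0001-0, 010101, 1-1001, 1-1111, 101-01, 101010, 1011-1, 11-001, 11111-

010101, 101010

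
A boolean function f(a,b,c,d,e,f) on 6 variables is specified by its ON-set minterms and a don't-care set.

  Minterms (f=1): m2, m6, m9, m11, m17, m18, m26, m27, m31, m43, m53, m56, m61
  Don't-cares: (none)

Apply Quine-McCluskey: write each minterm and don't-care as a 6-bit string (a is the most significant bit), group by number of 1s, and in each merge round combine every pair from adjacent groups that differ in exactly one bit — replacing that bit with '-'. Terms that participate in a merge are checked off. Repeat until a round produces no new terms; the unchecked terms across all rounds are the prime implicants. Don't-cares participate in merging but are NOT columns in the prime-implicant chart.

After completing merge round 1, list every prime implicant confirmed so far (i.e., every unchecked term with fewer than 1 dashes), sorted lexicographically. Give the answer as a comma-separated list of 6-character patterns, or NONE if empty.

Round 0: 000010✓ 000110✓ 001001✓ 001011✓ 010001 010010✓ 011010✓ 011011✓ 011111✓ 101011✓ 110101✓ 111000 111101✓
Round 1: -01011 0-0010 0-1011 000-10 0010-1 01-010 011-11 01101- 11-101
PIs = {-01011, 0-0010, 0-1011, 000-10, 0010-1, 01-010, 010001, 011-11, 01101-, 11-101, 111000}

010001, 111000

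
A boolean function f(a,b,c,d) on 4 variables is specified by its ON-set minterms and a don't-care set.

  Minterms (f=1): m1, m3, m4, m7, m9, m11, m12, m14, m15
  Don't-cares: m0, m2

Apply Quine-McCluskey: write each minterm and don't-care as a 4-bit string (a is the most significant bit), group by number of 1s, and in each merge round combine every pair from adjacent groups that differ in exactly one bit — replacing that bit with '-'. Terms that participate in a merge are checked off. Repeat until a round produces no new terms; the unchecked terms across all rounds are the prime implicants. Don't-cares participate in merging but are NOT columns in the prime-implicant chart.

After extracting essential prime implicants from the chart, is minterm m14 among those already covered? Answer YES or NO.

Round 0: 0000✓ 0001✓ 0010✓ 0011✓ 0100✓ 0111✓ 1001✓ 1011✓ 1100✓ 1110✓ 1111✓
Round 1: -001✓ -011✓ -100 -111✓ 0-00 0-11✓ 00-0✓ 00-1✓ 000-✓ 001-✓ 1-11✓ 10-1✓ 11-0 111-
Round 2: --11 -0-1 00--
PIs = {--11, -0-1, -100, 0-00, 00--, 11-0, 111-}
Coverage chart:
  m1: -0-1,00--
  m3: --11,-0-1,00--
  m4: -100,0-00
  m7: --11 ←essential
  m9: -0-1 ←essential
  m11: --11,-0-1
  m12: -100,11-0
  m14: 11-0,111-
  m15: --11,111-
Essential: --11, -0-1

NO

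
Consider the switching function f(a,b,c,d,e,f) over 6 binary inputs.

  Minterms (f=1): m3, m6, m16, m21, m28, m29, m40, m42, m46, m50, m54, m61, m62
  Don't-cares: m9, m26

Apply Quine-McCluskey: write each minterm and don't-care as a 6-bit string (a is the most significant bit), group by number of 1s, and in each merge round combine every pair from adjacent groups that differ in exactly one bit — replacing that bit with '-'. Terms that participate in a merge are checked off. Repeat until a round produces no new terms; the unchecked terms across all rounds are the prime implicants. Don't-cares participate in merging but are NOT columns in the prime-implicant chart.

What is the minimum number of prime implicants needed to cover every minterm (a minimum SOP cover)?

[col 0] 000011, 000110, 001001, 010000, 010101*, 011010, 011100*, 011101*, 101000*, 101010*, 101110*, 110010*, 110110*, 111101*, 111110*
[col 1] -11101, 01-101, 01110-, 1-1110, 101-10, 1010-0, 11-110, 110-10
Prime implicants: -11101, 000011, 000110, 001001, 01-101, 010000, 011010, 01110-, 1-1110, 101-10, 1010-0, 11-110, 110-10
PI chart (minterm → PIs covering it):
  3 | 000011  (sole → essential)
  6 | 000110  (sole → essential)
  16 | 010000  (sole → essential)
  21 | 01-101  (sole → essential)
  28 | 01110-  (sole → essential)
  29 | -11101,01-101,01110-
  40 | 1010-0  (sole → essential)
  42 | 101-10,1010-0
  46 | 1-1110,101-10
  50 | 110-10  (sole → essential)
  54 | 11-110,110-10
  61 | -11101  (sole → essential)
  62 | 1-1110,11-110
Essential prime implicants: -11101, 000011, 000110, 01-101, 010000, 01110-, 1010-0, 110-10
Petrick residual → 1-1110
Minimum SOP uses 9 PIs: bcde'f + a'b'c'd'ef + a'b'c'def' + a'bde'f + a'bc'd'e'f' + a'bcde' + acdef' + ab'cd'f' + abc'ef'

9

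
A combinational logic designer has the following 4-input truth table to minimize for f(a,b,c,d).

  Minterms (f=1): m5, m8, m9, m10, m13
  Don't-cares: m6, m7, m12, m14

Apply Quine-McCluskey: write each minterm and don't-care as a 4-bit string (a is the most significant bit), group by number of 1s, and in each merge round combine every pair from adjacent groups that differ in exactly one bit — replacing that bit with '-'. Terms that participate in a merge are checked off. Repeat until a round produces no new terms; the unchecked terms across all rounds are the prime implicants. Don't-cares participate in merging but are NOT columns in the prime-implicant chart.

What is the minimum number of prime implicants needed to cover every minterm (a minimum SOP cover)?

3

size-2^0 implicants → 0101(✓)  0110(✓)  0111(✓)  1000(✓)  1001(✓)  1010(✓)  1100(✓)  1101(✓)  1110(✓)
size-2^1 implicants → -101  -110  01-1  011-  1-00(✓)  1-01(✓)  1-10(✓)  10-0(✓)  100-(✓)  11-0(✓)  110-(✓)
size-2^2 implicants → 1--0  1-0-
Unchecked terms (primes): -101, -110, 01-1, 011-, 1--0, 1-0-
Minterm coverage:
  m5 ⊆ -101,01-1
  m8 ⊆ 1--0,1-0-
  m9 ⊆ 1-0- [E]
  m10 ⊆ 1--0 [E]
  m13 ⊆ -101,1-0-
E = {1--0, 1-0-}
Petrick residual → -101
Cover = bc'd + ad' + ac'  |cover|=3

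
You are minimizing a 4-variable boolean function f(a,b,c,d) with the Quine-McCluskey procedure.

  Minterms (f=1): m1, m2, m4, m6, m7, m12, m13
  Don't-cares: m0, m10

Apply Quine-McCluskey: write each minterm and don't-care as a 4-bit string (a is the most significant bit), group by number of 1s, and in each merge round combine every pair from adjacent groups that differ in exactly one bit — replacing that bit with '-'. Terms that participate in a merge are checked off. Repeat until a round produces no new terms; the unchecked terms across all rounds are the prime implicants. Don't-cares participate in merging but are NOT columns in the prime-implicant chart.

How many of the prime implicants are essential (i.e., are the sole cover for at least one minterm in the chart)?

[col 0] 0000*, 0001*, 0010*, 0100*, 0110*, 0111*, 1010*, 1100*, 1101*
[col 1] -010, -100, 0-00*, 0-10*, 00-0*, 000-, 01-0*, 011-, 110-
[col 2] 0--0
Prime implicants: -010, -100, 0--0, 000-, 011-, 110-
PI chart (minterm → PIs covering it):
  1 | 000-  (sole → essential)
  2 | -010,0--0
  4 | -100,0--0
  6 | 0--0,011-
  7 | 011-  (sole → essential)
  12 | -100,110-
  13 | 110-  (sole → essential)
Essential prime implicants: 000-, 011-, 110-

3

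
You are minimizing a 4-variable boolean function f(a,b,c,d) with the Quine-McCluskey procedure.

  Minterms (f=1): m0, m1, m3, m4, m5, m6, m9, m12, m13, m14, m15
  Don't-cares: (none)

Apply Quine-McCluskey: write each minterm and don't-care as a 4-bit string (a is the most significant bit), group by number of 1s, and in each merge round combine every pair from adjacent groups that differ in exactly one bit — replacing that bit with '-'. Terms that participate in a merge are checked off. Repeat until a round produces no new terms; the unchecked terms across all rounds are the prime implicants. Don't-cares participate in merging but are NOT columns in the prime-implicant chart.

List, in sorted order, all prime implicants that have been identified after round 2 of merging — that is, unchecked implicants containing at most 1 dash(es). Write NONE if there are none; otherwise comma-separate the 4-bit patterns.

00-1

Round 0: 0000✓ 0001✓ 0011✓ 0100✓ 0101✓ 0110✓ 1001✓ 1100✓ 1101✓ 1110✓ 1111✓
Round 1: -001✓ -100✓ -101✓ -110✓ 0-00✓ 0-01✓ 00-1 000-✓ 01-0✓ 010-✓ 1-01✓ 11-0✓ 11-1✓ 110-✓ 111-✓
Round 2: --01 -1-0 -10- 0-0- 11--
PIs = {--01, -1-0, -10-, 0-0-, 00-1, 11--}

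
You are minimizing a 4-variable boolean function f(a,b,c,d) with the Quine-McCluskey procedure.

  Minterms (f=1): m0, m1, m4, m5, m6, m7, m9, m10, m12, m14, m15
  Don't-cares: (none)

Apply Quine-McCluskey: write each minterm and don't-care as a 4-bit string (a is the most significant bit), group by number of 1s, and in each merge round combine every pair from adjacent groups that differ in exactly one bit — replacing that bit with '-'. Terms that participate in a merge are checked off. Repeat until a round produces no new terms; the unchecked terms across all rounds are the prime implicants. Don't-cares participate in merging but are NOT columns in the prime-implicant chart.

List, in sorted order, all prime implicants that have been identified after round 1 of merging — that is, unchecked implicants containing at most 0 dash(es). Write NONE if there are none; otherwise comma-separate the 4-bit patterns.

[col 0] 0000*, 0001*, 0100*, 0101*, 0110*, 0111*, 1001*, 1010*, 1100*, 1110*, 1111*
[col 1] -001, -100*, -110*, -111*, 0-00*, 0-01*, 000-*, 01-0*, 01-1*, 010-*, 011-*, 1-10, 11-0*, 111-*
[col 2] -1-0, -11-, 0-0-, 01--
Prime implicants: -001, -1-0, -11-, 0-0-, 01--, 1-10

NONE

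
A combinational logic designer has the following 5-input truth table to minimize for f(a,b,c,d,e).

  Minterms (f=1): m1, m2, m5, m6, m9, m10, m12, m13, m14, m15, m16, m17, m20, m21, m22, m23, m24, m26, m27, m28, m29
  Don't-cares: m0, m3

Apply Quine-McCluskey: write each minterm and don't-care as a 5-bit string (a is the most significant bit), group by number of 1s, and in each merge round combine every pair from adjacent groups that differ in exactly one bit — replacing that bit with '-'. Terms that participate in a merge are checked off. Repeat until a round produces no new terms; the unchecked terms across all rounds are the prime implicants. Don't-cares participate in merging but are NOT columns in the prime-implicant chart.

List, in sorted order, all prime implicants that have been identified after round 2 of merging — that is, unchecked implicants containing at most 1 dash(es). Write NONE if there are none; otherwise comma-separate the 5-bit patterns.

[col 0] 00000*, 00001*, 00010*, 00011*, 00101*, 00110*, 01001*, 01010*, 01100*, 01101*, 01110*, 01111*, 10000*, 10001*, 10100*, 10101*, 10110*, 10111*, 11000*, 11010*, 11011*, 11100*, 11101*
[col 1] -0000*, -0001*, -0101*, -0110, -1010, -1100*, -1101*, 0-001*, 0-010*, 0-101*, 0-110*, 00-01*, 00-10*, 000-0*, 000-1*, 0000-*, 0001-*, 01-01*, 01-10*, 011-0*, 011-1*, 0110-*, 0111-*, 1-000*, 1-100*, 1-101*, 10-00*, 10-01*, 1000-*, 101-0*, 101-1*, 1010-*, 1011-*, 11-00*, 110-0, 1101-, 1110-*
[col 2] --101, -0-01, -000-, -110-, 0--01, 0--10, 000--, 011--, 1--00, 1-10-, 10-0-, 101--
Prime implicants: --101, -0-01, -000-, -0110, -1010, -110-, 0--01, 0--10, 000--, 011--, 1--00, 1-10-, 10-0-, 101--, 110-0, 1101-

-0110, -1010, 110-0, 1101-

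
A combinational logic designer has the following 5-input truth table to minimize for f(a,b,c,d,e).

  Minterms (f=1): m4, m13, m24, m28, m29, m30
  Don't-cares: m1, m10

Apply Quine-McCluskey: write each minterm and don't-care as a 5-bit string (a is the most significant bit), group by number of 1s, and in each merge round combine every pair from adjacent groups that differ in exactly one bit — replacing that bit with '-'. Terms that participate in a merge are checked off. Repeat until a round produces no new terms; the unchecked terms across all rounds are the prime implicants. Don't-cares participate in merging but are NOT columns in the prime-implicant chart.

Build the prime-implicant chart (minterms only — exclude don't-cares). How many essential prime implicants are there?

[col 0] 00001, 00100, 01010, 01101*, 11000*, 11100*, 11101*, 11110*
[col 1] -1101, 11-00, 111-0, 1110-
Prime implicants: -1101, 00001, 00100, 01010, 11-00, 111-0, 1110-
PI chart (minterm → PIs covering it):
  4 | 00100  (sole → essential)
  13 | -1101  (sole → essential)
  24 | 11-00  (sole → essential)
  28 | 11-00,111-0,1110-
  29 | -1101,1110-
  30 | 111-0  (sole → essential)
Essential prime implicants: -1101, 00100, 11-00, 111-0

4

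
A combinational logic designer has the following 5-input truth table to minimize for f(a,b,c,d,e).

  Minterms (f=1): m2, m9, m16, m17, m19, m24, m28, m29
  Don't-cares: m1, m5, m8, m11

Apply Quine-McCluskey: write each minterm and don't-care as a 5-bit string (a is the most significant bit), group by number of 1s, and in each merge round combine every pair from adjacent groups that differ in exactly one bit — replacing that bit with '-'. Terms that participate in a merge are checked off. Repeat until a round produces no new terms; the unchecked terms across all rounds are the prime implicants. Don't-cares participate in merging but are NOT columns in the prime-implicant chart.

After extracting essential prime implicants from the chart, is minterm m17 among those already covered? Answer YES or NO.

YES

size-2^0 implicants → 00001(✓)  00010  00101(✓)  01000(✓)  01001(✓)  01011(✓)  10000(✓)  10001(✓)  10011(✓)  11000(✓)  11100(✓)  11101(✓)
size-2^1 implicants → -0001  -1000  0-001  00-01  010-1  0100-  1-000  100-1  1000-  11-00  1110-
Unchecked terms (primes): -0001, -1000, 0-001, 00-01, 00010, 010-1, 0100-, 1-000, 100-1, 1000-, 11-00, 1110-
Minterm coverage:
  m2 ⊆ 00010 [E]
  m9 ⊆ 0-001,010-1,0100-
  m16 ⊆ 1-000,1000-
  m17 ⊆ -0001,100-1,1000-
  m19 ⊆ 100-1 [E]
  m24 ⊆ -1000,1-000,11-00
  m28 ⊆ 11-00,1110-
  m29 ⊆ 1110- [E]
E = {00010, 100-1, 1110-}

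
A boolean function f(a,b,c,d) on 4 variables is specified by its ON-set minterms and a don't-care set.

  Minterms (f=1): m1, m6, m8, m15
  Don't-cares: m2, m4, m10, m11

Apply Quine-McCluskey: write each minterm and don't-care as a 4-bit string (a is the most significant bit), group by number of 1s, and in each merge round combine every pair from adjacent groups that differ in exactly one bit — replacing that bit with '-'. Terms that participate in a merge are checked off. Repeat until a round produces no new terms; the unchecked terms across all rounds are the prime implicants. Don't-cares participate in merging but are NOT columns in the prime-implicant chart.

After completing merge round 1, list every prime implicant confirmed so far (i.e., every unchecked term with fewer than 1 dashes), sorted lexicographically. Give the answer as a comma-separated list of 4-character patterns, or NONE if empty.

0001

Round 0: 0001 0010✓ 0100✓ 0110✓ 1000✓ 1010✓ 1011✓ 1111✓
Round 1: -010 0-10 01-0 1-11 10-0 101-
PIs = {-010, 0-10, 0001, 01-0, 1-11, 10-0, 101-}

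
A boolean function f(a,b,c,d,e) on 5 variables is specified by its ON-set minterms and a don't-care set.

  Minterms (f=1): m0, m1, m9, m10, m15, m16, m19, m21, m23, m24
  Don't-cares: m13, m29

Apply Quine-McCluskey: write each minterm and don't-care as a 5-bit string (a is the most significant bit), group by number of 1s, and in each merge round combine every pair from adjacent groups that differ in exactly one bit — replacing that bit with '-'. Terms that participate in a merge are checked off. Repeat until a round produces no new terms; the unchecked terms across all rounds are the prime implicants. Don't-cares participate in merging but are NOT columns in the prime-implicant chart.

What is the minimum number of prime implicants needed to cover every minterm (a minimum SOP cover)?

7

[col 0] 00000*, 00001*, 01001*, 01010, 01101*, 01111*, 10000*, 10011*, 10101*, 10111*, 11000*, 11101*
[col 1] -0000, -1101, 0-001, 0000-, 01-01, 011-1, 1-000, 1-101, 10-11, 101-1
Prime implicants: -0000, -1101, 0-001, 0000-, 01-01, 01010, 011-1, 1-000, 1-101, 10-11, 101-1
PI chart (minterm → PIs covering it):
  0 | -0000,0000-
  1 | 0-001,0000-
  9 | 0-001,01-01
  10 | 01010  (sole → essential)
  15 | 011-1  (sole → essential)
  16 | -0000,1-000
  19 | 10-11  (sole → essential)
  21 | 1-101,101-1
  23 | 10-11,101-1
  24 | 1-000  (sole → essential)
Essential prime implicants: 01010, 011-1, 1-000, 10-11
Petrick residual → -0000, 0-001, 1-101
Minimum SOP uses 7 PIs: b'c'd'e' + a'c'd'e + a'bc'de' + a'bce + ac'd'e' + acd'e + ab'de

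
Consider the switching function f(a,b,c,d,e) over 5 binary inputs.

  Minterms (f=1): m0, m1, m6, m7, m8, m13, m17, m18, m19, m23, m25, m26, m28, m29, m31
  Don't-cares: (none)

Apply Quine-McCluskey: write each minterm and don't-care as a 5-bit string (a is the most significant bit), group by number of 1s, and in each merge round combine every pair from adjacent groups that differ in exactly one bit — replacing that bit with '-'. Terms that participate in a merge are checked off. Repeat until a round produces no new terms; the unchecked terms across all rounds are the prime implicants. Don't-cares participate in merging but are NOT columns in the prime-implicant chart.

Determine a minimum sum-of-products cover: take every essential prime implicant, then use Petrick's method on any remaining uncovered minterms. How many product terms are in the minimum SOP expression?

[col 0] 00000*, 00001*, 00110*, 00111*, 01000*, 01101*, 10001*, 10010*, 10011*, 10111*, 11001*, 11010*, 11100*, 11101*, 11111*
[col 1] -0001, -0111, -1101, 0-000, 0000-, 0011-, 1-001, 1-010, 1-111, 10-11, 100-1, 1001-, 11-01, 111-1, 1110-
Prime implicants: -0001, -0111, -1101, 0-000, 0000-, 0011-, 1-001, 1-010, 1-111, 10-11, 100-1, 1001-, 11-01, 111-1, 1110-
PI chart (minterm → PIs covering it):
  0 | 0-000,0000-
  1 | -0001,0000-
  6 | 0011-  (sole → essential)
  7 | -0111,0011-
  8 | 0-000  (sole → essential)
  13 | -1101  (sole → essential)
  17 | -0001,1-001,100-1
  18 | 1-010,1001-
  19 | 10-11,100-1,1001-
  23 | -0111,1-111,10-11
  25 | 1-001,11-01
  26 | 1-010  (sole → essential)
  28 | 1110-  (sole → essential)
  29 | -1101,11-01,111-1,1110-
  31 | 1-111,111-1
Essential prime implicants: -1101, 0-000, 0011-, 1-010, 1110-
Petrick residual → -0001, 1-001, 1-111, 10-11
Minimum SOP uses 9 PIs: b'c'd'e + bcd'e + a'c'd'e' + a'b'cd + ac'd'e + ac'de' + acde + ab'de + abcd'

9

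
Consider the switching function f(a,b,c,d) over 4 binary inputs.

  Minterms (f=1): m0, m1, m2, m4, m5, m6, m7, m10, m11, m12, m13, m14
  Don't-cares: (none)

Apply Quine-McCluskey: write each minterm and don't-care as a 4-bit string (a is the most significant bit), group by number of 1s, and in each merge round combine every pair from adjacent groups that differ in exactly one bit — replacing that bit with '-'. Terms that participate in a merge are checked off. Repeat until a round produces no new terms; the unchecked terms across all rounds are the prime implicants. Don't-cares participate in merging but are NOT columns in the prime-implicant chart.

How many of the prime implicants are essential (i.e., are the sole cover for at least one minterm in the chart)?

size-2^0 implicants → 0000(✓)  0001(✓)  0010(✓)  0100(✓)  0101(✓)  0110(✓)  0111(✓)  1010(✓)  1011(✓)  1100(✓)  1101(✓)  1110(✓)
size-2^1 implicants → -010(✓)  -100(✓)  -101(✓)  -110(✓)  0-00(✓)  0-01(✓)  0-10(✓)  00-0(✓)  000-(✓)  01-0(✓)  01-1(✓)  010-(✓)  011-(✓)  1-10(✓)  101-  11-0(✓)  110-(✓)
size-2^2 implicants → --10  -1-0  -10-  0--0  0-0-  01--
Unchecked terms (primes): --10, -1-0, -10-, 0--0, 0-0-, 01--, 101-
Minterm coverage:
  m0 ⊆ 0--0,0-0-
  m1 ⊆ 0-0- [E]
  m2 ⊆ --10,0--0
  m4 ⊆ -1-0,-10-,0--0,0-0-,01--
  m5 ⊆ -10-,0-0-,01--
  m6 ⊆ --10,-1-0,0--0,01--
  m7 ⊆ 01-- [E]
  m10 ⊆ --10,101-
  m11 ⊆ 101- [E]
  m12 ⊆ -1-0,-10-
  m13 ⊆ -10- [E]
  m14 ⊆ --10,-1-0
E = {-10-, 0-0-, 01--, 101-}

4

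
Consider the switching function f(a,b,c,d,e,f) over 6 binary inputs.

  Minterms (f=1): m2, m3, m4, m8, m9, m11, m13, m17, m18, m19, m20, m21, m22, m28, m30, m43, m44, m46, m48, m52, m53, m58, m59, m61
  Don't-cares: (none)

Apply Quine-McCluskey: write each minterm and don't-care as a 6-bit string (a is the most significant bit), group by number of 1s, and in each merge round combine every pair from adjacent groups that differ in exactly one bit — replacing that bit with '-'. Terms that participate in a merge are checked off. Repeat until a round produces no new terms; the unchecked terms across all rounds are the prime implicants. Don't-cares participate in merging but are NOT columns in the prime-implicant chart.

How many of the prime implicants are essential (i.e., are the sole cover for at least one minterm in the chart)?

9

[col 0] 000010*, 000011*, 000100*, 001000*, 001001*, 001011*, 001101*, 010001*, 010010*, 010011*, 010100*, 010101*, 010110*, 011100*, 011110*, 101011*, 101100*, 101110*, 110000*, 110100*, 110101*, 111010*, 111011*, 111101*
[col 1] -01011, -10100*, -10101*, 0-0010*, 0-0011*, 0-0100, 00-011, 00001-*, 001-01, 0010-1, 00100-, 01-100*, 01-110*, 010-01, 010-10, 0100-1, 01001-*, 0101-0*, 01010-*, 0111-0*, 1-1011, 1011-0, 11-101, 110-00, 11010-*, 11101-
[col 2] -1010-, 0-001-, 01-1-0
Prime implicants: -01011, -1010-, 0-001-, 0-0100, 00-011, 001-01, 0010-1, 00100-, 01-1-0, 010-01, 010-10, 0100-1, 1-1011, 1011-0, 11-101, 110-00, 11101-
PI chart (minterm → PIs covering it):
  2 | 0-001-  (sole → essential)
  3 | 0-001-,00-011
  4 | 0-0100  (sole → essential)
  8 | 00100-  (sole → essential)
  9 | 001-01,0010-1,00100-
  11 | -01011,00-011,0010-1
  13 | 001-01  (sole → essential)
  17 | 010-01,0100-1
  18 | 0-001-,010-10
  19 | 0-001-,0100-1
  20 | -1010-,0-0100,01-1-0
  21 | -1010-,010-01
  22 | 01-1-0,010-10
  28 | 01-1-0  (sole → essential)
  30 | 01-1-0  (sole → essential)
  43 | -01011,1-1011
  44 | 1011-0  (sole → essential)
  46 | 1011-0  (sole → essential)
  48 | 110-00  (sole → essential)
  52 | -1010-,110-00
  53 | -1010-,11-101
  58 | 11101-  (sole → essential)
  59 | 1-1011,11101-
  61 | 11-101  (sole → essential)
Essential prime implicants: 0-001-, 0-0100, 001-01, 00100-, 01-1-0, 1011-0, 11-101, 110-00, 11101-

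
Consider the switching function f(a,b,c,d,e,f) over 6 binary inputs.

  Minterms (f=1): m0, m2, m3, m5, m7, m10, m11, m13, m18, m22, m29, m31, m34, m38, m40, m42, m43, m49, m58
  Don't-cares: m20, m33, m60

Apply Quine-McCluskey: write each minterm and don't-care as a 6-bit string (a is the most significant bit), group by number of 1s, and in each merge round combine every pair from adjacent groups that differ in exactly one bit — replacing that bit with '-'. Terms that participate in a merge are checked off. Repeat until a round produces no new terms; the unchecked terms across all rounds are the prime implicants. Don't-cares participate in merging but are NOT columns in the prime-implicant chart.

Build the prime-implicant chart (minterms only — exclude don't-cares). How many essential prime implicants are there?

Round 0: 000000✓ 000010✓ 000011✓ 000101✓ 000111✓ 001010✓ 001011✓ 001101✓ 010010✓ 010100✓ 010110✓ 011101✓ 011111✓ 100001✓ 100010✓ 100110✓ 101000✓ 101010✓ 101011✓ 110001✓ 111010✓ 111100
Round 1: -00010✓ -01010✓ -01011✓ 0-0010 0-1101 00-010✓ 00-011✓ 00-101 000-11 0000-0 00001-✓ 0001-1 00101-✓ 010-10 0101-0 0111-1 1-0001 1-1010 10-010✓ 100-10 1010-0 10101-✓
Round 2: -0-010 -0101- 00-01-
PIs = {-0-010, -0101-, 0-0010, 0-1101, 00-01-, 00-101, 000-11, 0000-0, 0001-1, 010-10, 0101-0, 0111-1, 1-0001, 1-1010, 100-10, 1010-0, 111100}
Coverage chart:
  m0: 0000-0 ←essential
  m2: -0-010,0-0010,00-01-,0000-0
  m3: 00-01-,000-11
  m5: 00-101,0001-1
  m7: 000-11,0001-1
  m10: -0-010,-0101-,00-01-
  m11: -0101-,00-01-
  m13: 0-1101,00-101
  m18: 0-0010,010-10
  m22: 010-10,0101-0
  m29: 0-1101,0111-1
  m31: 0111-1 ←essential
  m34: -0-010,100-10
  m38: 100-10 ←essential
  m40: 1010-0 ←essential
  m42: -0-010,-0101-,1-1010,1010-0
  m43: -0101- ←essential
  m49: 1-0001 ←essential
  m58: 1-1010 ←essential
Essential: -0101-, 0000-0, 0111-1, 1-0001, 1-1010, 100-10, 1010-0

7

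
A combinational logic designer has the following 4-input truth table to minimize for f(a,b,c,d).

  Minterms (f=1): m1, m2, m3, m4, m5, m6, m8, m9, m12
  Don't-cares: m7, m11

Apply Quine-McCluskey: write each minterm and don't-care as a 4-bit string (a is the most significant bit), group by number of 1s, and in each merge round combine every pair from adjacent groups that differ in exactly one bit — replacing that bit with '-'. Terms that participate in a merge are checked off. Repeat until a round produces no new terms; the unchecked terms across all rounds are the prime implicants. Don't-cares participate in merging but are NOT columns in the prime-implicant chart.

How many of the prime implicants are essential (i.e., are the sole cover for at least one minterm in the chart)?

Round 0: 0001✓ 0010✓ 0011✓ 0100✓ 0101✓ 0110✓ 0111✓ 1000✓ 1001✓ 1011✓ 1100✓
Round 1: -001✓ -011✓ -100 0-01✓ 0-10✓ 0-11✓ 00-1✓ 001-✓ 01-0✓ 01-1✓ 010-✓ 011-✓ 1-00 10-1✓ 100-
Round 2: -0-1 0--1 0-1- 01--
PIs = {-0-1, -100, 0--1, 0-1-, 01--, 1-00, 100-}
Coverage chart:
  m1: -0-1,0--1
  m2: 0-1- ←essential
  m3: -0-1,0--1,0-1-
  m4: -100,01--
  m5: 0--1,01--
  m6: 0-1-,01--
  m8: 1-00,100-
  m9: -0-1,100-
  m12: -100,1-00
Essential: 0-1-

1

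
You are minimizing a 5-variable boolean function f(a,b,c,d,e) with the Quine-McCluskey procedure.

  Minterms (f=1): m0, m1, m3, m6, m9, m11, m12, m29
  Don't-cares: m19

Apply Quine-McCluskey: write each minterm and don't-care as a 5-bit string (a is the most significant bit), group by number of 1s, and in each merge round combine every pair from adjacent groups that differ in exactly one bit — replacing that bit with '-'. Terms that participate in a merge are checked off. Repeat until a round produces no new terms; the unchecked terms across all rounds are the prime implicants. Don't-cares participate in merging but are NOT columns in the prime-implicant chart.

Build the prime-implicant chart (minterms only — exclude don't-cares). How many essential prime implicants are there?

5

[col 0] 00000*, 00001*, 00011*, 00110, 01001*, 01011*, 01100, 10011*, 11101
[col 1] -0011, 0-001*, 0-011*, 000-1*, 0000-, 010-1*
[col 2] 0-0-1
Prime implicants: -0011, 0-0-1, 0000-, 00110, 01100, 11101
PI chart (minterm → PIs covering it):
  0 | 0000-  (sole → essential)
  1 | 0-0-1,0000-
  3 | -0011,0-0-1
  6 | 00110  (sole → essential)
  9 | 0-0-1  (sole → essential)
  11 | 0-0-1  (sole → essential)
  12 | 01100  (sole → essential)
  29 | 11101  (sole → essential)
Essential prime implicants: 0-0-1, 0000-, 00110, 01100, 11101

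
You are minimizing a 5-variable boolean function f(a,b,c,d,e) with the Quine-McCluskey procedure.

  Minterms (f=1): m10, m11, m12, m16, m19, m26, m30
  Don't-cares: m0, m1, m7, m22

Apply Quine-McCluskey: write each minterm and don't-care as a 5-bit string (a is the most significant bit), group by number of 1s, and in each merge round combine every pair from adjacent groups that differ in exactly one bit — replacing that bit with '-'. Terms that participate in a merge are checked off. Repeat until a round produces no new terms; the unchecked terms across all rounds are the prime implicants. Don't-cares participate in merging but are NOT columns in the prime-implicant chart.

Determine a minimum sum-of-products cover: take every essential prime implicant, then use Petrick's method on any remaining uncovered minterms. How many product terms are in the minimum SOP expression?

size-2^0 implicants → 00000(✓)  00001(✓)  00111  01010(✓)  01011(✓)  01100  10000(✓)  10011  10110(✓)  11010(✓)  11110(✓)
size-2^1 implicants → -0000  -1010  0000-  0101-  1-110  11-10
Unchecked terms (primes): -0000, -1010, 0000-, 00111, 0101-, 01100, 1-110, 10011, 11-10
Minterm coverage:
  m10 ⊆ -1010,0101-
  m11 ⊆ 0101- [E]
  m12 ⊆ 01100 [E]
  m16 ⊆ -0000 [E]
  m19 ⊆ 10011 [E]
  m26 ⊆ -1010,11-10
  m30 ⊆ 1-110,11-10
E = {-0000, 0101-, 01100, 10011}
Petrick residual → 11-10
Cover = b'c'd'e' + a'bc'd + a'bcd'e' + ab'c'de + abde'  |cover|=5

5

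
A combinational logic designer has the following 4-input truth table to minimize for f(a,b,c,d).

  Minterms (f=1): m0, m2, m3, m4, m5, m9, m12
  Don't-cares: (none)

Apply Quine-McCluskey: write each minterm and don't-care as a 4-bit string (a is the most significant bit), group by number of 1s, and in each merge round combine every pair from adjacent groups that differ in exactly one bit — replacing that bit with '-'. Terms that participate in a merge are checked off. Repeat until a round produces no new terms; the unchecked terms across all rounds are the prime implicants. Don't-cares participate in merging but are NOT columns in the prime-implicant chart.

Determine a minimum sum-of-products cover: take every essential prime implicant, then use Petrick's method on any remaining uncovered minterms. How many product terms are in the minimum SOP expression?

[col 0] 0000*, 0010*, 0011*, 0100*, 0101*, 1001, 1100*
[col 1] -100, 0-00, 00-0, 001-, 010-
Prime implicants: -100, 0-00, 00-0, 001-, 010-, 1001
PI chart (minterm → PIs covering it):
  0 | 0-00,00-0
  2 | 00-0,001-
  3 | 001-  (sole → essential)
  4 | -100,0-00,010-
  5 | 010-  (sole → essential)
  9 | 1001  (sole → essential)
  12 | -100  (sole → essential)
Essential prime implicants: -100, 001-, 010-, 1001
Petrick residual → 0-00
Minimum SOP uses 5 PIs: bc'd' + a'c'd' + a'b'c + a'bc' + ab'c'd

5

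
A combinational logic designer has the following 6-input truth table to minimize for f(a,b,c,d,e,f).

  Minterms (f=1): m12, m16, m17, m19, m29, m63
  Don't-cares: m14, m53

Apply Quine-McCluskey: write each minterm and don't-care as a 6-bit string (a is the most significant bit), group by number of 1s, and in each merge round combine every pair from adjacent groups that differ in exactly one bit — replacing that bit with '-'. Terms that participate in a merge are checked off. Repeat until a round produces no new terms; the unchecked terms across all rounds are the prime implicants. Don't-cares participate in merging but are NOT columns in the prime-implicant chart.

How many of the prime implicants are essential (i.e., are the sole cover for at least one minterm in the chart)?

5

size-2^0 implicants → 001100(✓)  001110(✓)  010000(✓)  010001(✓)  010011(✓)  011101  110101  111111
size-2^1 implicants → 0011-0  0100-1  01000-
Unchecked terms (primes): 0011-0, 0100-1, 01000-, 011101, 110101, 111111
Minterm coverage:
  m12 ⊆ 0011-0 [E]
  m16 ⊆ 01000- [E]
  m17 ⊆ 0100-1,01000-
  m19 ⊆ 0100-1 [E]
  m29 ⊆ 011101 [E]
  m63 ⊆ 111111 [E]
E = {0011-0, 0100-1, 01000-, 011101, 111111}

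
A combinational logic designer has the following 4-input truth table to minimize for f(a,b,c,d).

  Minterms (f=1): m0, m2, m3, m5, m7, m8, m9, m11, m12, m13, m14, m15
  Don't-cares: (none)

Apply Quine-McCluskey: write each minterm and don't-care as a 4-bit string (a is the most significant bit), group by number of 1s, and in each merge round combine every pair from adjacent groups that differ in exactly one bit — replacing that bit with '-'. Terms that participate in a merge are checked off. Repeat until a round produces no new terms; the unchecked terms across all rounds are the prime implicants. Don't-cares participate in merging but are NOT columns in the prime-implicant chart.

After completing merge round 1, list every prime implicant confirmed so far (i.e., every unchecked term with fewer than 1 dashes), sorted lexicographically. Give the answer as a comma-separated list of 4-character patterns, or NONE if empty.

NONE

size-2^0 implicants → 0000(✓)  0010(✓)  0011(✓)  0101(✓)  0111(✓)  1000(✓)  1001(✓)  1011(✓)  1100(✓)  1101(✓)  1110(✓)  1111(✓)
size-2^1 implicants → -000  -011(✓)  -101(✓)  -111(✓)  0-11(✓)  00-0  001-  01-1(✓)  1-00(✓)  1-01(✓)  1-11(✓)  10-1(✓)  100-(✓)  11-0(✓)  11-1(✓)  110-(✓)  111-(✓)
size-2^2 implicants → --11  -1-1  1--1  1-0-  11--
Unchecked terms (primes): --11, -000, -1-1, 00-0, 001-, 1--1, 1-0-, 11--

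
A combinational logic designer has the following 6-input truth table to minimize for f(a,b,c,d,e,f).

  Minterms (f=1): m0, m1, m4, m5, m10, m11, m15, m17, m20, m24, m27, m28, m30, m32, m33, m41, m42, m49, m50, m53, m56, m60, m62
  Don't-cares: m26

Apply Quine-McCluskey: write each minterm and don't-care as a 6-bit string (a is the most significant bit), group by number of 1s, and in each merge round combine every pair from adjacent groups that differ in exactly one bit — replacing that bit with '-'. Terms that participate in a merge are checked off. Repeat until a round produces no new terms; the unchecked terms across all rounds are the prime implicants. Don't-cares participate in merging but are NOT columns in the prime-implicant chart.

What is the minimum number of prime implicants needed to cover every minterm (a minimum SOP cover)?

[col 0] 000000*, 000001*, 000100*, 000101*, 001010*, 001011*, 001111*, 010001*, 010100*, 011000*, 011010*, 011011*, 011100*, 011110*, 100000*, 100001*, 101001*, 101010*, 110001*, 110010, 110101*, 111000*, 111100*, 111110*
[col 1] -00000*, -00001*, -01010, -10001*, -11000*, -11100*, -11110*, 0-0001*, 0-0100, 0-1010*, 0-1011*, 000-00*, 000-01*, 00000-*, 00010-*, 001-11, 00101-*, 01-100, 011-00*, 011-10*, 0110-0*, 01101-*, 0111-0*, 1-0001*, 10-001, 10000-*, 110-01, 111-00*, 1111-0*
[col 2] --0001, -0000-, -11-00, -111-0, 0-101-, 000-0-, 011--0
Prime implicants: --0001, -0000-, -01010, -11-00, -111-0, 0-0100, 0-101-, 000-0-, 001-11, 01-100, 011--0, 10-001, 110-01, 110010
PI chart (minterm → PIs covering it):
  0 | -0000-,000-0-
  1 | --0001,-0000-,000-0-
  4 | 0-0100,000-0-
  5 | 000-0-  (sole → essential)
  10 | -01010,0-101-
  11 | 0-101-,001-11
  15 | 001-11  (sole → essential)
  17 | --0001  (sole → essential)
  20 | 0-0100,01-100
  24 | -11-00,011--0
  27 | 0-101-  (sole → essential)
  28 | -11-00,-111-0,01-100,011--0
  30 | -111-0,011--0
  32 | -0000-  (sole → essential)
  33 | --0001,-0000-,10-001
  41 | 10-001  (sole → essential)
  42 | -01010  (sole → essential)
  49 | --0001,110-01
  50 | 110010  (sole → essential)
  53 | 110-01  (sole → essential)
  56 | -11-00  (sole → essential)
  60 | -11-00,-111-0
  62 | -111-0  (sole → essential)
Essential prime implicants: --0001, -0000-, -01010, -11-00, -111-0, 0-101-, 000-0-, 001-11, 10-001, 110-01, 110010
Petrick residual → 0-0100
Minimum SOP uses 12 PIs: c'd'e'f + b'c'd'e' + b'cd'ef' + bce'f' + bcdf' + a'c'de'f' + a'cd'e + a'b'c'e' + a'b'cef + ab'd'e'f + abc'e'f + abc'd'ef'

12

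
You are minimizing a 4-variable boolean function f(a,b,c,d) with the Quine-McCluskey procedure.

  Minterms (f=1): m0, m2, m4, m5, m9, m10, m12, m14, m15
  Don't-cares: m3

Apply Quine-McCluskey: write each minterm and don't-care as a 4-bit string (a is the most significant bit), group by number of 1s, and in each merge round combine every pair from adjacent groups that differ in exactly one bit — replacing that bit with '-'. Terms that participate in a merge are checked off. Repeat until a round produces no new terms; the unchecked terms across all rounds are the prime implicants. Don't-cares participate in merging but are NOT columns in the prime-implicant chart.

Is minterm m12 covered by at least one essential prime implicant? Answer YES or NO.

NO

[col 0] 0000*, 0010*, 0011*, 0100*, 0101*, 1001, 1010*, 1100*, 1110*, 1111*
[col 1] -010, -100, 0-00, 00-0, 001-, 010-, 1-10, 11-0, 111-
Prime implicants: -010, -100, 0-00, 00-0, 001-, 010-, 1-10, 1001, 11-0, 111-
PI chart (minterm → PIs covering it):
  0 | 0-00,00-0
  2 | -010,00-0,001-
  4 | -100,0-00,010-
  5 | 010-  (sole → essential)
  9 | 1001  (sole → essential)
  10 | -010,1-10
  12 | -100,11-0
  14 | 1-10,11-0,111-
  15 | 111-  (sole → essential)
Essential prime implicants: 010-, 1001, 111-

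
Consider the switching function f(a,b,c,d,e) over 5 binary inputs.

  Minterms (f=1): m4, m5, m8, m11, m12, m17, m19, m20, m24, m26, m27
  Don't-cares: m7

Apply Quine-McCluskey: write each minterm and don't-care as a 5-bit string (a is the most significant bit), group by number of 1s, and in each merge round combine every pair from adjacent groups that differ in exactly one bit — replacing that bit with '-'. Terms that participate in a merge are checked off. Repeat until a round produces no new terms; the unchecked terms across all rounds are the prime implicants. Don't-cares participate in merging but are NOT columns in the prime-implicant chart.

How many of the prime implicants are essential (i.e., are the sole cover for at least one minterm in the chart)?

3

[col 0] 00100*, 00101*, 00111*, 01000*, 01011*, 01100*, 10001*, 10011*, 10100*, 11000*, 11010*, 11011*
[col 1] -0100, -1000, -1011, 0-100, 001-1, 0010-, 01-00, 1-011, 100-1, 110-0, 1101-
Prime implicants: -0100, -1000, -1011, 0-100, 001-1, 0010-, 01-00, 1-011, 100-1, 110-0, 1101-
PI chart (minterm → PIs covering it):
  4 | -0100,0-100,0010-
  5 | 001-1,0010-
  8 | -1000,01-00
  11 | -1011  (sole → essential)
  12 | 0-100,01-00
  17 | 100-1  (sole → essential)
  19 | 1-011,100-1
  20 | -0100  (sole → essential)
  24 | -1000,110-0
  26 | 110-0,1101-
  27 | -1011,1-011,1101-
Essential prime implicants: -0100, -1011, 100-1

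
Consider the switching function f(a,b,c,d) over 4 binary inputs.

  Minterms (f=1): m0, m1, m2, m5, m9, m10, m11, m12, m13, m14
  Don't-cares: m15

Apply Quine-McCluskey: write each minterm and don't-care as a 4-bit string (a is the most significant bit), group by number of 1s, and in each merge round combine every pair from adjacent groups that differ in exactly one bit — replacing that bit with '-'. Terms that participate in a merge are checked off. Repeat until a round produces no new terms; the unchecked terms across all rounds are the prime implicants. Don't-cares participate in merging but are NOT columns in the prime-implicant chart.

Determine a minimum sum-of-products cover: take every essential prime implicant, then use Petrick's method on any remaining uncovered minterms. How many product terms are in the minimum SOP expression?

4

[col 0] 0000*, 0001*, 0010*, 0101*, 1001*, 1010*, 1011*, 1100*, 1101*, 1110*, 1111*
[col 1] -001*, -010, -101*, 0-01*, 00-0, 000-, 1-01*, 1-10*, 1-11*, 10-1*, 101-*, 11-0*, 11-1*, 110-*, 111-*
[col 2] --01, 1--1, 1-1-, 11--
Prime implicants: --01, -010, 00-0, 000-, 1--1, 1-1-, 11--
PI chart (minterm → PIs covering it):
  0 | 00-0,000-
  1 | --01,000-
  2 | -010,00-0
  5 | --01  (sole → essential)
  9 | --01,1--1
  10 | -010,1-1-
  11 | 1--1,1-1-
  12 | 11--  (sole → essential)
  13 | --01,1--1,11--
  14 | 1-1-,11--
Essential prime implicants: --01, 11--
Petrick residual → 00-0, 1-1-
Minimum SOP uses 4 PIs: c'd + a'b'd' + ac + ab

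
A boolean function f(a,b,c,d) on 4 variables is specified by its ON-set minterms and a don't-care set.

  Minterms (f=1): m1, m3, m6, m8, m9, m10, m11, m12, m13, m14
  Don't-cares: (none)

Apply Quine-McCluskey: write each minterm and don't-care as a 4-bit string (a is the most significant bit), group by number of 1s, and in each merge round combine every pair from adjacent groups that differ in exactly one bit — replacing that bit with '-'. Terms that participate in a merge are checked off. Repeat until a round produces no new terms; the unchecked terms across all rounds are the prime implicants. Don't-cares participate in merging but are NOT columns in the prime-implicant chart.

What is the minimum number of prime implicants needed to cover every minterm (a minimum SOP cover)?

[col 0] 0001*, 0011*, 0110*, 1000*, 1001*, 1010*, 1011*, 1100*, 1101*, 1110*
[col 1] -001*, -011*, -110, 00-1*, 1-00*, 1-01*, 1-10*, 10-0*, 10-1*, 100-*, 101-*, 11-0*, 110-*
[col 2] -0-1, 1--0, 1-0-, 10--
Prime implicants: -0-1, -110, 1--0, 1-0-, 10--
PI chart (minterm → PIs covering it):
  1 | -0-1  (sole → essential)
  3 | -0-1  (sole → essential)
  6 | -110  (sole → essential)
  8 | 1--0,1-0-,10--
  9 | -0-1,1-0-,10--
  10 | 1--0,10--
  11 | -0-1,10--
  12 | 1--0,1-0-
  13 | 1-0-  (sole → essential)
  14 | -110,1--0
Essential prime implicants: -0-1, -110, 1-0-
Petrick residual → 1--0
Minimum SOP uses 4 PIs: b'd + bcd' + ad' + ac'

4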